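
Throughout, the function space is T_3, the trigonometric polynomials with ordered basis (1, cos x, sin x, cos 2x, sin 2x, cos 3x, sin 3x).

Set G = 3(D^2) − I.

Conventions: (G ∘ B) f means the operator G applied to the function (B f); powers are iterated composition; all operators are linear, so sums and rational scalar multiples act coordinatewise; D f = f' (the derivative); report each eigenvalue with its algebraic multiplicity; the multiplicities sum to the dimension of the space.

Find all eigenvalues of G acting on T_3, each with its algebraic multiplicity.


image of 1: -1
image of cos x: -4cos x
image of sin x: -4sin x
image of cos 2x: -13cos 2x
image of sin 2x: -13sin 2x
image of cos 3x: -28cos 3x
image of sin 3x: -28sin 3x
the matrix is diagonal; its diagonal is (-1, -4, -4, -13, -13, -28, -28)
for a triangular matrix the eigenvalues are the diagonal entries, with algebraic multiplicity their repetition count

λ = -28 (multiplicity 2), λ = -13 (multiplicity 2), λ = -4 (multiplicity 2), λ = -1 (multiplicity 1)


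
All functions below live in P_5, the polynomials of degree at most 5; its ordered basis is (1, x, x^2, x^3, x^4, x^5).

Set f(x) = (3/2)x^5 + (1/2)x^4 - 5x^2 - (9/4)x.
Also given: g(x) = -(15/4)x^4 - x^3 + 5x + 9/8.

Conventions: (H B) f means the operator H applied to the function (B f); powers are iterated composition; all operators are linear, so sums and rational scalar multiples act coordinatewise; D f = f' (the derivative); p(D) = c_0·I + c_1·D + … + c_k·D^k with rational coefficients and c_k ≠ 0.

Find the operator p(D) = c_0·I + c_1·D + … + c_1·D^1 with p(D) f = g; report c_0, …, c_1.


D^0 f = (3/2)x^5 + (1/2)x^4 - 5x^2 - (9/4)x
D^1 f = (15/2)x^4 + 2x^3 - 10x - 9/4
matching coefficients of g against c_0 f + c_1 Df + … from the top degree down determines the c_i
solution: c_0 = 0, c_1 = -1/2

p(D) = -(1/2)·D, i.e. c_0 = 0, c_1 = -1/2


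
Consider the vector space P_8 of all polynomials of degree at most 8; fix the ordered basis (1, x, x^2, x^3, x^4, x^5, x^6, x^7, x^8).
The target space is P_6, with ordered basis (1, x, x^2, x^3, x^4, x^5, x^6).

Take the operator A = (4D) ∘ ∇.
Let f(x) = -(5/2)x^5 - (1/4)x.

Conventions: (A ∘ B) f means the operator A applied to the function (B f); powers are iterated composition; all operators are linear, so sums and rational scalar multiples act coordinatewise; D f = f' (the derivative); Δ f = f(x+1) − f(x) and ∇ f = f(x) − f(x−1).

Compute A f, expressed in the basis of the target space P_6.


∇ f = -(25/2)x^4 + 25x^3 - 25x^2 + (25/2)x - 11/4
D ∇ f = -50x^3 + 75x^2 - 50x + 25/2
(4D) ∇ f = -200x^3 + 300x^2 - 200x + 50

the image equals g(x) = -200x^3 + 300x^2 - 200x + 50


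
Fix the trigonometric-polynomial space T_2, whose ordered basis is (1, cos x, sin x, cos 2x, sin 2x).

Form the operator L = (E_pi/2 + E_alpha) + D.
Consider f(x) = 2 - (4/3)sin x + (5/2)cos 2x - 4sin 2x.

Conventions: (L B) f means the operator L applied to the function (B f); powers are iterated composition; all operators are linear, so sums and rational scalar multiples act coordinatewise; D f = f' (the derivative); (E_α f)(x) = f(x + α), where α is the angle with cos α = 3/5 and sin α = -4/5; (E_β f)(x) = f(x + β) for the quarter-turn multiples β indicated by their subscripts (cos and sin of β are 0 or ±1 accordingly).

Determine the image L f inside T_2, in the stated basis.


g(x) = 4 - (8/5)cos x - (4/5)sin x - (184/25)cos 2x + (63/25)sin 2x

E_pi/2 f = 2 - (4/3)cos x - (5/2)cos 2x + 4sin 2x
E_alpha f = 2 + (16/15)cos x - (4/5)sin x + (157/50)cos 2x + (88/25)sin 2x
(E_pi/2 + E_alpha) f = 4 - (4/15)cos x - (4/5)sin x + (16/25)cos 2x + (188/25)sin 2x
D f = -(4/3)cos x - 8cos 2x - 5sin 2x
((E_pi/2 + E_alpha) + D) f = 4 - (8/5)cos x - (4/5)sin x - (184/25)cos 2x + (63/25)sin 2x


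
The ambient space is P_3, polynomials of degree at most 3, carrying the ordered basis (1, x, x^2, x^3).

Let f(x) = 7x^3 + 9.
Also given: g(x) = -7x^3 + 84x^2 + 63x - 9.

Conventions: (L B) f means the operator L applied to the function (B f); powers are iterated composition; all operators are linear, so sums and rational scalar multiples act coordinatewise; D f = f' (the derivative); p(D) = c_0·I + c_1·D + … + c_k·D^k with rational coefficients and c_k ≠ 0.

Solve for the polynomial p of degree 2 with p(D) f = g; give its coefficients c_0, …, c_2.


D^0 f = 7x^3 + 9
D^1 f = 21x^2
D^2 f = 42x
matching coefficients of g against c_0 f + c_1 Df + … from the top degree down determines the c_i
solution: c_0 = -1, c_1 = 4, c_2 = 3/2

c_0 = -1, c_1 = 4, c_2 = 3/2


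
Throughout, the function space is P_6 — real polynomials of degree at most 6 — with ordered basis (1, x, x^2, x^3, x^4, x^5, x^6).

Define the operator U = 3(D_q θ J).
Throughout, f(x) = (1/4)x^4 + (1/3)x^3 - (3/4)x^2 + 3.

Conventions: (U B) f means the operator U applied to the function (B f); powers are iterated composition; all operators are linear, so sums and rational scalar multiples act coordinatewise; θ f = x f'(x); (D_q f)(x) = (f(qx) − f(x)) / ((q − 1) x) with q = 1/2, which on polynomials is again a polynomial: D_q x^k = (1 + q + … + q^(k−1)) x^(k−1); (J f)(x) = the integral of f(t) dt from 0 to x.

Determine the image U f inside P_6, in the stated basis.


J f = (1/20)x^5 + (1/12)x^4 - (1/4)x^3 + 3x
θ J f = (1/4)x^5 + (1/3)x^4 - (3/4)x^3 + 3x
D_q θ J f = (31/64)x^4 + (5/8)x^3 - (21/16)x^2 + 3
(3(D_q θ J)) f = (93/64)x^4 + (15/8)x^3 - (63/16)x^2 + 9

g(x) = (93/64)x^4 + (15/8)x^3 - (63/16)x^2 + 9


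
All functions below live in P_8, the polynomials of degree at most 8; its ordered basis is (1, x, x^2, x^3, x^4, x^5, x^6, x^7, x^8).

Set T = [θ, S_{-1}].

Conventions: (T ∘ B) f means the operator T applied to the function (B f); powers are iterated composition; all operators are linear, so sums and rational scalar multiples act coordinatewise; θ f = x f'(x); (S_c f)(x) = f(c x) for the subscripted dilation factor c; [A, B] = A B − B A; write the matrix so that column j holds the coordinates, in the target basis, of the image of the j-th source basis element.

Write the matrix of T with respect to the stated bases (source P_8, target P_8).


the matrix is [[0, 0, 0, 0, 0, 0, 0, 0, 0]; [0, 0, 0, 0, 0, 0, 0, 0, 0]; [0, 0, 0, 0, 0, 0, 0, 0, 0]; [0, 0, 0, 0, 0, 0, 0, 0, 0]; [0, 0, 0, 0, 0, 0, 0, 0, 0]; [0, 0, 0, 0, 0, 0, 0, 0, 0]; [0, 0, 0, 0, 0, 0, 0, 0, 0]; [0, 0, 0, 0, 0, 0, 0, 0, 0]; [0, 0, 0, 0, 0, 0, 0, 0, 0]] (rows listed top to bottom)

image of 1: 0
image of x: 0
image of x^2: 0
image of x^3: 0
image of x^4: 0
image of x^5: 0
image of x^6: 0
image of x^7: 0
image of x^8: 0
each image's coordinates form column j of the matrix


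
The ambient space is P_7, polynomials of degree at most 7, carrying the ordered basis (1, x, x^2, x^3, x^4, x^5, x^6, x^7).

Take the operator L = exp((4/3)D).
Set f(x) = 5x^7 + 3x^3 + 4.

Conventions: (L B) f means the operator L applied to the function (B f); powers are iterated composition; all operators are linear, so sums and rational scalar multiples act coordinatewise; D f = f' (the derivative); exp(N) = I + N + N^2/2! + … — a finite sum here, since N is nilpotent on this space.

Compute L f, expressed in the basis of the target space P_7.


g(x) = 5x^7 + (140/3)x^6 + (560/3)x^5 + (11200/27)x^4 + (45043/81)x^3 + (36812/81)x^2 + (155024/729)x + 106220/2187

order-1 term: (140/3)x^6 + 12x^2
order-2 term: (560/3)x^5 + 16x
order-3 term: (11200/27)x^4 + 64/9
order-4 term: (44800/81)x^3
order-5 term: (35840/81)x^2
order-6 term: (143360/729)x
order-7 term: 81920/2187
the series for exp((4/3)D) f terminates at order 7
exp((4/3)D) f = 5x^7 + (140/3)x^6 + (560/3)x^5 + (11200/27)x^4 + (45043/81)x^3 + (36812/81)x^2 + (155024/729)x + 106220/2187


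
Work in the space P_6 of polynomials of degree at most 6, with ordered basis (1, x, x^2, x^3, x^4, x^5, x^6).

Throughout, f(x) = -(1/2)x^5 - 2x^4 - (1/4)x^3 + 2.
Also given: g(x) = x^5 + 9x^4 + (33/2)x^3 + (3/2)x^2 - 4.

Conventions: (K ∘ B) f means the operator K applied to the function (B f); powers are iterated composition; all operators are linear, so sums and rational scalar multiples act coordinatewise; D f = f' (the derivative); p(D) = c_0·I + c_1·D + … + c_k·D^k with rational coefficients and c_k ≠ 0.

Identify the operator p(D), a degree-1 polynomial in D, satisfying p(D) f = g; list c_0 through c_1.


p(D) = -2·I − 2·D, i.e. c_0 = -2, c_1 = -2

D^0 f = -(1/2)x^5 - 2x^4 - (1/4)x^3 + 2
D^1 f = -(5/2)x^4 - 8x^3 - (3/4)x^2
matching coefficients of g against c_0 f + c_1 Df + … from the top degree down determines the c_i
solution: c_0 = -2, c_1 = -2


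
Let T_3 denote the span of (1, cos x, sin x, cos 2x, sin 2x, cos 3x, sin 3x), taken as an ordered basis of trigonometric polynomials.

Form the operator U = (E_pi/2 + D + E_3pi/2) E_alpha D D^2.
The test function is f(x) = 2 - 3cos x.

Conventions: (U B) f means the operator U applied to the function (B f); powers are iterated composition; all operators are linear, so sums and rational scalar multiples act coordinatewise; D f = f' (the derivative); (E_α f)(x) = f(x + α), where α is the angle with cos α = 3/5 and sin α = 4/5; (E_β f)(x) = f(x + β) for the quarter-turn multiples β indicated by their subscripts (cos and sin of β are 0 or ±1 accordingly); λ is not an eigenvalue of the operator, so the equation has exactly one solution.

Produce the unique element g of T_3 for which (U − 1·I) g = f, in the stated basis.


write g with unknown coordinates in the stated basis and equate coefficients in (U − 1·I) g = f
solving from the highest basis element down gives g = -2 + (3/2)cos x - 3sin x
check: U g = -(3/2)cos x - 3sin x
so U g − 1·g = 2 - 3cos x = f ✓

the result is g(x) = -2 + (3/2)cos x - 3sin x


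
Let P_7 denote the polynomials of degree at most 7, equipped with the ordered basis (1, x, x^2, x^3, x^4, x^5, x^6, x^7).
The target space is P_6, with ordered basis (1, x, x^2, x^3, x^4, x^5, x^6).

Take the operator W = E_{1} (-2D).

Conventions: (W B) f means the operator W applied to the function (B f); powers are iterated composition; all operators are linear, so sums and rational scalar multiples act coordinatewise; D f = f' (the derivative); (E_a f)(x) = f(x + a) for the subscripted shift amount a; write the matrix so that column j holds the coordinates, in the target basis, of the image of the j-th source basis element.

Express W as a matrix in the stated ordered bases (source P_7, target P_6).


the matrix is [[0, -2, -4, -6, -8, -10, -12, -14]; [0, 0, -4, -12, -24, -40, -60, -84]; [0, 0, 0, -6, -24, -60, -120, -210]; [0, 0, 0, 0, -8, -40, -120, -280]; [0, 0, 0, 0, 0, -10, -60, -210]; [0, 0, 0, 0, 0, 0, -12, -84]; [0, 0, 0, 0, 0, 0, 0, -14]] (rows listed top to bottom)

image of 1: 0
image of x: -2
image of x^2: -4x - 4
image of x^3: -6x^2 - 12x - 6
image of x^4: -8x^3 - 24x^2 - 24x - 8
image of x^5: -10x^4 - 40x^3 - 60x^2 - 40x - 10
image of x^6: -12x^5 - 60x^4 - 120x^3 - 120x^2 - 60x - 12
image of x^7: -14x^6 - 84x^5 - 210x^4 - 280x^3 - 210x^2 - 84x - 14
each image's coordinates form column j of the matrix


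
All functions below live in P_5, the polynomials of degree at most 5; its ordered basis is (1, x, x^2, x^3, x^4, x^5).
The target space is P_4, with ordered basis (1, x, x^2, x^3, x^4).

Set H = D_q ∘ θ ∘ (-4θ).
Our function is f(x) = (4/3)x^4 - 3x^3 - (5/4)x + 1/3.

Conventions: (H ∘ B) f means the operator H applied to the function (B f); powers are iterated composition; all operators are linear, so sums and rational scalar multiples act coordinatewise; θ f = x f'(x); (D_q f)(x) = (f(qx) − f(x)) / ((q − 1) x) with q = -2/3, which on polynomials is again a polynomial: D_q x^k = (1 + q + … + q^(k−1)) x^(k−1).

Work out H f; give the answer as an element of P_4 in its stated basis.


θ f = (16/3)x^4 - 9x^3 - (5/4)x
(-4θ) f = -(64/3)x^4 + 36x^3 + 5x
θ (-4θ) f = -(256/3)x^4 + 108x^3 + 5x
D_q θ (-4θ) f = -(3328/81)x^3 + 84x^2 + 5

the result is g(x) = -(3328/81)x^3 + 84x^2 + 5


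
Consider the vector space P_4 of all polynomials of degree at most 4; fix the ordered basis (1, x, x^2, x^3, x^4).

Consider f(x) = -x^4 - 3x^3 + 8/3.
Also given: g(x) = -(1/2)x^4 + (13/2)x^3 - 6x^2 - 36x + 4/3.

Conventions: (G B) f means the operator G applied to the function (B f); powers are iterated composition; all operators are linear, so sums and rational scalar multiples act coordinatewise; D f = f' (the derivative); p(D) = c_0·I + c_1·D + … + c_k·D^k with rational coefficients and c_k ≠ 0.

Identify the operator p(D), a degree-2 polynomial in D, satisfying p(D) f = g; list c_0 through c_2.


p(D) = (1/2)·I − 2·D + 2·D^2, i.e. c_0 = 1/2, c_1 = -2, c_2 = 2

D^0 f = -x^4 - 3x^3 + 8/3
D^1 f = -4x^3 - 9x^2
D^2 f = -12x^2 - 18x
matching coefficients of g against c_0 f + c_1 Df + … from the top degree down determines the c_i
solution: c_0 = 1/2, c_1 = -2, c_2 = 2


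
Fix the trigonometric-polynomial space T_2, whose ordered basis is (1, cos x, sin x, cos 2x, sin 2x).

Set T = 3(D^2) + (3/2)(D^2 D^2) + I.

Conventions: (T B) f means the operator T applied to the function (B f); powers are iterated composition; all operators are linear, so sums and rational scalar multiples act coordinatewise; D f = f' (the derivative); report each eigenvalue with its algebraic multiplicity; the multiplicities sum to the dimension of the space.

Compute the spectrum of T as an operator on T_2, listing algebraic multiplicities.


λ = -1/2 (multiplicity 2), λ = 1 (multiplicity 1), λ = 13 (multiplicity 2)

image of 1: 1
image of cos x: -(1/2)cos x
image of sin x: -(1/2)sin x
image of cos 2x: 13cos 2x
image of sin 2x: 13sin 2x
the matrix is diagonal; its diagonal is (1, -1/2, -1/2, 13, 13)
for a triangular matrix the eigenvalues are the diagonal entries, with algebraic multiplicity their repetition count


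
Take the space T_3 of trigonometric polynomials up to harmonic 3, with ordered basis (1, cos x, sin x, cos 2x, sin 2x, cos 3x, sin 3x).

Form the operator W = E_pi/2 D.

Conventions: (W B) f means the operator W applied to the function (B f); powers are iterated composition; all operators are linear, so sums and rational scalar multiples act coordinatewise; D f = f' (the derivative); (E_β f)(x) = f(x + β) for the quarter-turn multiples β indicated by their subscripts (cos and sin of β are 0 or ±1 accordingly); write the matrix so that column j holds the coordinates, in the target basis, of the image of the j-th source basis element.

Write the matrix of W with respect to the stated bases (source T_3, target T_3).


the matrix is [[0, 0, 0, 0, 0, 0, 0]; [0, -1, 0, 0, 0, 0, 0]; [0, 0, -1, 0, 0, 0, 0]; [0, 0, 0, 0, -2, 0, 0]; [0, 0, 0, 2, 0, 0, 0]; [0, 0, 0, 0, 0, 3, 0]; [0, 0, 0, 0, 0, 0, 3]] (rows listed top to bottom)

image of 1: 0
image of cos x: -cos x
image of sin x: -sin x
image of cos 2x: 2sin 2x
image of sin 2x: -2cos 2x
image of cos 3x: 3cos 3x
image of sin 3x: 3sin 3x
each image's coordinates form column j of the matrix


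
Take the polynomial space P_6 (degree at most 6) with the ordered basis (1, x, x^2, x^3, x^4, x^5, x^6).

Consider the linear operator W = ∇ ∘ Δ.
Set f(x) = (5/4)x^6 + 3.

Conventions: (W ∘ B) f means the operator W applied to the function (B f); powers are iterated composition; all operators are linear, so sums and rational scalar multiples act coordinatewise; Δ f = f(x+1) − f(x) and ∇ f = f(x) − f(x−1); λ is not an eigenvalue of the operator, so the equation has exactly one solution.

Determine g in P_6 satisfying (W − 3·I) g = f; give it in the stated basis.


write g with unknown coordinates in the stated basis and equate coefficients in (W − 3·I) g = f
solving from the highest basis element down gives g = -(5/12)x^6 - (25/6)x^4 - (125/6)x^2 - 323/18
check: W g = -(25/2)x^4 - (125/2)x^2 - 305/6
so W g − 3·g = (5/4)x^6 + 3 = f ✓

the image equals g(x) = -(5/12)x^6 - (25/6)x^4 - (125/6)x^2 - 323/18


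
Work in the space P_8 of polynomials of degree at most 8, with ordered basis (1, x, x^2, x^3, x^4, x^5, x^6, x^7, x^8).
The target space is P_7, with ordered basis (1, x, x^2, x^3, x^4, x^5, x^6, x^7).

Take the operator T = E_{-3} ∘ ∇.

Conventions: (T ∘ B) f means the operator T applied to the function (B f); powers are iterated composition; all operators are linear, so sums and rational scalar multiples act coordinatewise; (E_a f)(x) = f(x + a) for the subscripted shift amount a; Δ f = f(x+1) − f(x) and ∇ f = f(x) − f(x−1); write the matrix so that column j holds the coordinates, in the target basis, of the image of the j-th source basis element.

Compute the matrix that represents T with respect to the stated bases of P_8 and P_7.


the matrix is [[0, 1, -7, 37, -175, 781, -3367, 14197, -58975]; [0, 0, 2, -21, 148, -875, 4686, -23569, 113576]; [0, 0, 0, 3, -42, 370, -2625, 16401, -94276]; [0, 0, 0, 0, 4, -70, 740, -6125, 43736]; [0, 0, 0, 0, 0, 5, -105, 1295, -12250]; [0, 0, 0, 0, 0, 0, 6, -147, 2072]; [0, 0, 0, 0, 0, 0, 0, 7, -196]; [0, 0, 0, 0, 0, 0, 0, 0, 8]] (rows listed top to bottom)

image of 1: 0
image of x: 1
image of x^2: 2x - 7
image of x^3: 3x^2 - 21x + 37
image of x^4: 4x^3 - 42x^2 + 148x - 175
image of x^5: 5x^4 - 70x^3 + 370x^2 - 875x + 781
image of x^6: 6x^5 - 105x^4 + 740x^3 - 2625x^2 + 4686x - 3367
image of x^7: 7x^6 - 147x^5 + 1295x^4 - 6125x^3 + 16401x^2 - 23569x + 14197
image of x^8: 8x^7 - 196x^6 + 2072x^5 - 12250x^4 + 43736x^3 - 94276x^2 + 113576x - 58975
each image's coordinates form column j of the matrix


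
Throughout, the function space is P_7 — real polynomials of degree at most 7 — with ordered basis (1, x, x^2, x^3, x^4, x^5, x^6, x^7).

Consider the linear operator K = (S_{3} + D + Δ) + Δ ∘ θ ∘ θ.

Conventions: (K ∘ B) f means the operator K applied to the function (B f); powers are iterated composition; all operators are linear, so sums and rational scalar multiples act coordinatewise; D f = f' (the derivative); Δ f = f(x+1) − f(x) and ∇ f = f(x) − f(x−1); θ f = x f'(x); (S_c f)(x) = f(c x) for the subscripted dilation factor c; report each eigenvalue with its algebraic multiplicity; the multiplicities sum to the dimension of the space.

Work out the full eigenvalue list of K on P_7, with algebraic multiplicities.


image of 1: 1
image of x: 3x + 3
image of x^2: 9x^2 + 12x + 5
image of x^3: 27x^3 + 33x^2 + 30x + 10
image of x^4: 81x^4 + 72x^3 + 102x^2 + 68x + 17
image of x^5: 243x^5 + 135x^4 + 260x^3 + 260x^2 + 130x + 26
image of x^6: 729x^6 + 228x^5 + 555x^4 + 740x^3 + 555x^2 + 222x + 37
image of x^7: 2187x^7 + 357x^6 + 1050x^5 + 1750x^4 + 1750x^3 + 1050x^2 + 350x + 50
the matrix is upper triangular; its diagonal is (1, 3, 9, 27, 81, 243, 729, 2187)
for a triangular matrix the eigenvalues are the diagonal entries, with algebraic multiplicity their repetition count

λ = 1 (multiplicity 1), λ = 3 (multiplicity 1), λ = 9 (multiplicity 1), λ = 27 (multiplicity 1), λ = 81 (multiplicity 1), λ = 243 (multiplicity 1), λ = 729 (multiplicity 1), λ = 2187 (multiplicity 1)


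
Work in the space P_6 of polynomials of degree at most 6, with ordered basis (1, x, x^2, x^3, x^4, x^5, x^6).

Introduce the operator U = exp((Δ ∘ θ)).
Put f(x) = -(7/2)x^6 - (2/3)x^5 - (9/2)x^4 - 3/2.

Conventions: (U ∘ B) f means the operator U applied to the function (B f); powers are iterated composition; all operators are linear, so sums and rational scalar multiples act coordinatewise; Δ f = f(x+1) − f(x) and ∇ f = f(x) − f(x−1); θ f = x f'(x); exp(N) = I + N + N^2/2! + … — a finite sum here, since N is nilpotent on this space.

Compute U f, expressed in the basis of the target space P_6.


g(x) = -(7/2)x^6 - (380/3)x^5 - (11467/6)x^4 - (44186/3)x^3 - (176581/3)x^2 - (330655/3)x - 209677/3

order-1 term: -126x^5 - (995/3)x^4 - (1576/3)x^3 - (1369/3)x^2 - (644/3)x - 127/3
order-2 term: -1575x^4 - (17410/3)x^3 - 9494x^2 - 7505x - 2330
order-3 term: -8400x^3 - 30010x^2 - (115406/3)x - 50203/3
order-4 term: -18900x^2 - 48910x - 185533/6
order-5 term: -15120x - 17342
order-6 term: -2520
the series for exp((Δ ∘ θ)) f terminates at order 6
exp((Δ ∘ θ)) f = -(7/2)x^6 - (380/3)x^5 - (11467/6)x^4 - (44186/3)x^3 - (176581/3)x^2 - (330655/3)x - 209677/3


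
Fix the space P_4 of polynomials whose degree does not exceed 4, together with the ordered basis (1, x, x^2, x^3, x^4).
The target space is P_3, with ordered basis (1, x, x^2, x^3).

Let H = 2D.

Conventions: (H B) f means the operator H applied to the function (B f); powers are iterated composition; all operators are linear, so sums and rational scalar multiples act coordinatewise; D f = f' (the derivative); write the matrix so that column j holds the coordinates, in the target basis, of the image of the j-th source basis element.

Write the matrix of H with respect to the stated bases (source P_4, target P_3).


image of 1: 0
image of x: 2
image of x^2: 4x
image of x^3: 6x^2
image of x^4: 8x^3
each image's coordinates form column j of the matrix

the matrix is [[0, 2, 0, 0, 0]; [0, 0, 4, 0, 0]; [0, 0, 0, 6, 0]; [0, 0, 0, 0, 8]] (rows listed top to bottom)


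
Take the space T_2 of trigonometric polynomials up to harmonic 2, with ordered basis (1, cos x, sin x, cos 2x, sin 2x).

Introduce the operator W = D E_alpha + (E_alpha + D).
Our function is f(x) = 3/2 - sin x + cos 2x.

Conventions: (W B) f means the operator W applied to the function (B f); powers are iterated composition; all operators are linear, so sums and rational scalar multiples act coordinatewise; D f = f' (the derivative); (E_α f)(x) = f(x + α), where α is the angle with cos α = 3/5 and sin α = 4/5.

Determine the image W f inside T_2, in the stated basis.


E_alpha f = 3/2 - (4/5)cos x - (3/5)sin x - (7/25)cos 2x - (24/25)sin 2x
D E_alpha f = -(3/5)cos x + (4/5)sin x - (48/25)cos 2x + (14/25)sin 2x
E_alpha f = 3/2 - (4/5)cos x - (3/5)sin x - (7/25)cos 2x - (24/25)sin 2x
D f = -cos x - 2sin 2x
(E_alpha + D) f = 3/2 - (9/5)cos x - (3/5)sin x - (7/25)cos 2x - (74/25)sin 2x
(D E_alpha + (E_alpha + D)) f = 3/2 - (12/5)cos x + (1/5)sin x - (11/5)cos 2x - (12/5)sin 2x

the image equals g(x) = 3/2 - (12/5)cos x + (1/5)sin x - (11/5)cos 2x - (12/5)sin 2x


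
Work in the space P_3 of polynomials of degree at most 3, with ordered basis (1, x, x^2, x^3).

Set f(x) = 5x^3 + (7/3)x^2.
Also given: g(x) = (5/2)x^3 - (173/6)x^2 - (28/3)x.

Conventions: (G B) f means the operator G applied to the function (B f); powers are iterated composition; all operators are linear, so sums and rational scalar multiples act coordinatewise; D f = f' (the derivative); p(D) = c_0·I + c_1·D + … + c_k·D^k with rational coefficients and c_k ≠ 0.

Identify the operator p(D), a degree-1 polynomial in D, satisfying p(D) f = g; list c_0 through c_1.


p(D) = (1/2)·I − 2·D, i.e. c_0 = 1/2, c_1 = -2

D^0 f = 5x^3 + (7/3)x^2
D^1 f = 15x^2 + (14/3)x
matching coefficients of g against c_0 f + c_1 Df + … from the top degree down determines the c_i
solution: c_0 = 1/2, c_1 = -2


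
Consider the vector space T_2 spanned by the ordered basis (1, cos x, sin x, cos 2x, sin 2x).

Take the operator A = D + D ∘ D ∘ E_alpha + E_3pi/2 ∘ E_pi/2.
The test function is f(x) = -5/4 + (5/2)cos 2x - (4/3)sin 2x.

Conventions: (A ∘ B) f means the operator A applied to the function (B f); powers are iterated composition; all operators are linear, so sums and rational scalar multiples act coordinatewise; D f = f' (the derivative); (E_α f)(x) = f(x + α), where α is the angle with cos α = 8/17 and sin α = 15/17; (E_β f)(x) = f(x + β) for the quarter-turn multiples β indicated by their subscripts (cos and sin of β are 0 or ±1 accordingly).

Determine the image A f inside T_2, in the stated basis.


D f = -(8/3)cos 2x - 5sin 2x
E_alpha f = -5/4 - (5/2)cos 2x - (4/3)sin 2x
D E_alpha f = -(8/3)cos 2x + 5sin 2x
D D E_alpha f = 10cos 2x + (16/3)sin 2x
E_pi/2 f = -5/4 - (5/2)cos 2x + (4/3)sin 2x
E_3pi/2 E_pi/2 f = -5/4 + (5/2)cos 2x - (4/3)sin 2x
(D + D ∘ D ∘ E_alpha + E_3pi/2 ∘ E_pi/2) f = -5/4 + (59/6)cos 2x - sin 2x

the image equals g(x) = -5/4 + (59/6)cos 2x - sin 2x


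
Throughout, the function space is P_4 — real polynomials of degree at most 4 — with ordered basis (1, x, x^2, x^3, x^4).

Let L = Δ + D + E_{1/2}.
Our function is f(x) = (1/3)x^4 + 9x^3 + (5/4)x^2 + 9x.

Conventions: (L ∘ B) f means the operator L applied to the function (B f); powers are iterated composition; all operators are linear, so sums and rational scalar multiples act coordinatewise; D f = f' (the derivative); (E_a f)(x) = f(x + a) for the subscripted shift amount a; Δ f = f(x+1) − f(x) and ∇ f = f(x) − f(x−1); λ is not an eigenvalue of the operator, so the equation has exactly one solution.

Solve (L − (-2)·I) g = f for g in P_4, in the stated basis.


write g with unknown coordinates in the stated basis and equate coefficients in (L − (-2)·I) g = f
solving from the highest basis element down gives g = (1/9)x^4 + (71/27)x^3 - (695/108)x^2 + (832/81)x - 13421/1944
check: L g = (1/9)x^4 + (101/27)x^3 + (1525/108)x^2 - (935/81)x + 13421/972
so L g − (-2)·g = (1/3)x^4 + 9x^3 + (5/4)x^2 + 9x = f ✓

the image equals g(x) = (1/9)x^4 + (71/27)x^3 - (695/108)x^2 + (832/81)x - 13421/1944


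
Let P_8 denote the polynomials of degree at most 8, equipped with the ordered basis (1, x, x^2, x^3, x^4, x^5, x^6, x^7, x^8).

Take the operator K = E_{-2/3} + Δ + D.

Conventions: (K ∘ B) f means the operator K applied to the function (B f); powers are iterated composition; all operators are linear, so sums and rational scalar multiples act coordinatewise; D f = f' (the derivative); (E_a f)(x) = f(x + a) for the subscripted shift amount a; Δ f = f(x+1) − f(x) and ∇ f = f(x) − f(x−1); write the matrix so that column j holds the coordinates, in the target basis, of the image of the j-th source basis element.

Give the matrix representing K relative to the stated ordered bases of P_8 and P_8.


image of 1: 1
image of x: x + 4/3
image of x^2: x^2 + (8/3)x + 13/9
image of x^3: x^3 + 4x^2 + (13/3)x + 19/27
image of x^4: x^4 + (16/3)x^3 + (26/3)x^2 + (76/27)x + 97/81
image of x^5: x^5 + (20/3)x^4 + (130/9)x^3 + (190/27)x^2 + (485/81)x + 211/243
image of x^6: x^6 + 8x^5 + (65/3)x^4 + (380/27)x^3 + (485/27)x^2 + (422/81)x + 793/729
image of x^7: x^7 + (28/3)x^6 + (91/3)x^5 + (665/27)x^4 + (3395/81)x^3 + (1477/81)x^2 + (5551/729)x + 2059/2187
image of x^8: x^8 + (32/3)x^7 + (364/9)x^6 + (1064/27)x^5 + (6790/81)x^4 + (11816/243)x^3 + (22204/729)x^2 + (16472/2187)x + 6817/6561
each image's coordinates form column j of the matrix

the matrix is [[1, 4/3, 13/9, 19/27, 97/81, 211/243, 793/729, 2059/2187, 6817/6561]; [0, 1, 8/3, 13/3, 76/27, 485/81, 422/81, 5551/729, 16472/2187]; [0, 0, 1, 4, 26/3, 190/27, 485/27, 1477/81, 22204/729]; [0, 0, 0, 1, 16/3, 130/9, 380/27, 3395/81, 11816/243]; [0, 0, 0, 0, 1, 20/3, 65/3, 665/27, 6790/81]; [0, 0, 0, 0, 0, 1, 8, 91/3, 1064/27]; [0, 0, 0, 0, 0, 0, 1, 28/3, 364/9]; [0, 0, 0, 0, 0, 0, 0, 1, 32/3]; [0, 0, 0, 0, 0, 0, 0, 0, 1]] (rows listed top to bottom)


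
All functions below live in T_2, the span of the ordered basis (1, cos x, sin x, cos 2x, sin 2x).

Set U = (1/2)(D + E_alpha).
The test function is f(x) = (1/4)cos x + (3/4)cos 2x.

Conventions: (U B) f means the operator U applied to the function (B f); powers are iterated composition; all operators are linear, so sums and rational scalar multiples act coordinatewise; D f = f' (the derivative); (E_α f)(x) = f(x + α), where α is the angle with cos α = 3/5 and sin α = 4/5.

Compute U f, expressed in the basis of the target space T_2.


g(x) = (3/40)cos x - (9/40)sin x - (21/200)cos 2x - (111/100)sin 2x

D f = -(1/4)sin x - (3/2)sin 2x
E_alpha f = (3/20)cos x - (1/5)sin x - (21/100)cos 2x - (18/25)sin 2x
(D + E_alpha) f = (3/20)cos x - (9/20)sin x - (21/100)cos 2x - (111/50)sin 2x
((1/2)(D + E_alpha)) f = (3/40)cos x - (9/40)sin x - (21/200)cos 2x - (111/100)sin 2x


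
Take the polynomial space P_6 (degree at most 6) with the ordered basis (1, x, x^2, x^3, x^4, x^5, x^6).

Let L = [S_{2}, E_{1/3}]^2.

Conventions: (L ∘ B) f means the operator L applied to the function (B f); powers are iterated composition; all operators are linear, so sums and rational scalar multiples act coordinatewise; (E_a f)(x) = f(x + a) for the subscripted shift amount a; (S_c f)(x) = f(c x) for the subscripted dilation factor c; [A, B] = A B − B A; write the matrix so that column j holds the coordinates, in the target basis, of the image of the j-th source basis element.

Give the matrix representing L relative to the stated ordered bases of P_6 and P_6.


image of 1: 0
image of x: 0
image of x^2: 4/9
image of x^3: (16/3)x + 2
image of x^4: (128/3)x^2 + 32x + 496/81
image of x^5: (2560/9)x^3 + 320x^2 + (9920/81)x + 430/27
image of x^6: (5120/3)x^4 + 2560x^3 + (39680/27)x^2 + (3440/9)x + 27664/729
each image's coordinates form column j of the matrix

the matrix is [[0, 0, 4/9, 2, 496/81, 430/27, 27664/729]; [0, 0, 0, 16/3, 32, 9920/81, 3440/9]; [0, 0, 0, 0, 128/3, 320, 39680/27]; [0, 0, 0, 0, 0, 2560/9, 2560]; [0, 0, 0, 0, 0, 0, 5120/3]; [0, 0, 0, 0, 0, 0, 0]; [0, 0, 0, 0, 0, 0, 0]] (rows listed top to bottom)


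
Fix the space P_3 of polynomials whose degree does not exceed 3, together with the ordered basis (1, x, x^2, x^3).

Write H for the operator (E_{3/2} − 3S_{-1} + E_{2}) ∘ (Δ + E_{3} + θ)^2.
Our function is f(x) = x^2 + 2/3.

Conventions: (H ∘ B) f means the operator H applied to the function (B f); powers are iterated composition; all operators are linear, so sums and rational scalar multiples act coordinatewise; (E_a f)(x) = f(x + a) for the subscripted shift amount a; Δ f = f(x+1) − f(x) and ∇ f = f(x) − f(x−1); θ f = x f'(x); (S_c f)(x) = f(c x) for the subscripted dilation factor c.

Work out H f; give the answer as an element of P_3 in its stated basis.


the image equals g(x) = -9x^2 + 263x + 1483/12

Δ f = 2x + 1
E_{3} f = x^2 + 6x + 29/3
θ f = 2x^2
(Δ + E_{3} + θ) f = 3x^2 + 8x + 32/3
Δ (Δ + E_{3} + θ) f = 6x + 11
E_{3} (Δ + E_{3} + θ) f = 3x^2 + 26x + 185/3
θ (Δ + E_{3} + θ) f = 6x^2 + 8x
(Δ + E_{3} + θ) (Δ + E_{3} + θ) f = 9x^2 + 40x + 218/3
E_{3/2} (Δ + E_{3} + θ)^2 f = 9x^2 + 67x + 1835/12
S_{-1} (Δ + E_{3} + θ)^2 f = 9x^2 - 40x + 218/3
(-3S_{-1}) (Δ + E_{3} + θ)^2 f = -27x^2 + 120x - 218
E_{2} (Δ + E_{3} + θ)^2 f = 9x^2 + 76x + 566/3
(E_{3/2} − 3S_{-1} + E_{2}) (Δ + E_{3} + θ)^2 f = -9x^2 + 263x + 1483/12


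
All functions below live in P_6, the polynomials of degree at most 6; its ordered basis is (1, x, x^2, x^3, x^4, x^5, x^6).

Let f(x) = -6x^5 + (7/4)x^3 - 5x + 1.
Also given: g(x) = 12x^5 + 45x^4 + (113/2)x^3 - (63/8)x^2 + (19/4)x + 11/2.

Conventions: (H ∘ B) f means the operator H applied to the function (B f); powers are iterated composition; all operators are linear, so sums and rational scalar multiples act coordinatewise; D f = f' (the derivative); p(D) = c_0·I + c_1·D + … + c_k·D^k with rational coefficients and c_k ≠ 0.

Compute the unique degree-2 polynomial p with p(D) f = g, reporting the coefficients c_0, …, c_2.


c_0 = -2, c_1 = -3/2, c_2 = -1/2

D^0 f = -6x^5 + (7/4)x^3 - 5x + 1
D^1 f = -30x^4 + (21/4)x^2 - 5
D^2 f = -120x^3 + (21/2)x
matching coefficients of g against c_0 f + c_1 Df + … from the top degree down determines the c_i
solution: c_0 = -2, c_1 = -3/2, c_2 = -1/2


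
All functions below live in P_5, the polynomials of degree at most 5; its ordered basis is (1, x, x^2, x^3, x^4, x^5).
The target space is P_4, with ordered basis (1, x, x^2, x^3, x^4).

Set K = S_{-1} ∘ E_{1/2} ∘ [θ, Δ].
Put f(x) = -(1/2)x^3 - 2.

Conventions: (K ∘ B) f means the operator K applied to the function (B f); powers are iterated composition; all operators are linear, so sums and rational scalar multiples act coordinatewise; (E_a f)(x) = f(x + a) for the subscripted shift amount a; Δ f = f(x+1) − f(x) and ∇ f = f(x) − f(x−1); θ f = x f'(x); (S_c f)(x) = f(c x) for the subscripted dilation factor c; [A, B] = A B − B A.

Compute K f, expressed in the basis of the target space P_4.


Δ f = -(3/2)x^2 - (3/2)x - 1/2
θ Δ f = -3x^2 - (3/2)x
θ f = -(3/2)x^3
Δ θ f = -(9/2)x^2 - (9/2)x - 3/2
[θ, Δ] f = (3/2)x^2 + 3x + 3/2
E_{1/2} [θ, Δ] f = (3/2)x^2 + (9/2)x + 27/8
S_{-1} E_{1/2} [θ, Δ] f = (3/2)x^2 - (9/2)x + 27/8

the image equals g(x) = (3/2)x^2 - (9/2)x + 27/8


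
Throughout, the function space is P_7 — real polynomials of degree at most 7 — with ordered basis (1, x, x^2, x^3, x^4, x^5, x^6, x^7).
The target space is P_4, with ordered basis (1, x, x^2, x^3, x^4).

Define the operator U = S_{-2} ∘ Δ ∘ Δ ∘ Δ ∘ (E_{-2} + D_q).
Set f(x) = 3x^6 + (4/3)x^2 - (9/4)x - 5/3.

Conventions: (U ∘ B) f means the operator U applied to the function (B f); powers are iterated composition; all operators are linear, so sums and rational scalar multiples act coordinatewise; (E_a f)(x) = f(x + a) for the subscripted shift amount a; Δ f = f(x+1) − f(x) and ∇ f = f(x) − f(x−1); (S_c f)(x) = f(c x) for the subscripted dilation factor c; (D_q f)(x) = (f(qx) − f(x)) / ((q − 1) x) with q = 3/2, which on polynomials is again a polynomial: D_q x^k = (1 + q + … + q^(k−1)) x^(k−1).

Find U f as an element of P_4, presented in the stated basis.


E_{-2} f = 3x^6 - 36x^5 + 180x^4 - 480x^3 + (2164/3)x^2 - (7003/12)x + 1201/6
D_q f = (1995/32)x^5 + (10/3)x - 9/4
(E_{-2} + D_q) f = 3x^6 + (843/32)x^5 + 180x^4 - 480x^3 + (2164/3)x^2 - (2321/4)x + 2375/12
Δ (E_{-2} + D_q) f = 18x^5 + (5655/32)x^4 + (16695/16)x^3 - (825/16)x^2 + (83749/96)x - 12439/96
Δ Δ (E_{-2} + D_q) f = 90x^4 + (7095/8)x^3 + (34965/8)x^2 + (61185/16)x + 98831/48
Δ Δ Δ (E_{-2} + D_q) f = 360x^3 + (25605/8)x^2 + (94095/8)x + 146745/16
S_{-2} (Δ ∘ Δ ∘ Δ) (E_{-2} + D_q) f = -2880x^3 + (25605/2)x^2 - (94095/4)x + 146745/16

the image equals g(x) = -2880x^3 + (25605/2)x^2 - (94095/4)x + 146745/16


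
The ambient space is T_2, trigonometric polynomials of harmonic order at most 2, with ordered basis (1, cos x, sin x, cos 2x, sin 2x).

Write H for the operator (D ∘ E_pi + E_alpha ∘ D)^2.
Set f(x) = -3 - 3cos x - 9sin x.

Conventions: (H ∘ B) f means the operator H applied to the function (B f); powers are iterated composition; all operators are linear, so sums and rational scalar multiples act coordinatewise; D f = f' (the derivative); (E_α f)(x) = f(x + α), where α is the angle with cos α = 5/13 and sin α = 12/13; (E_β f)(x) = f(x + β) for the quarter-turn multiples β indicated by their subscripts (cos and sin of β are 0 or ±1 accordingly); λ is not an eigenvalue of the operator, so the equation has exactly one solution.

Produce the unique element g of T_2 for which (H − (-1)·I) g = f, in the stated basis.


the result is g(x) = -3 + (109/65)cos x - (313/65)sin x

write g with unknown coordinates in the stated basis and equate coefficients in (H − (-1)·I) g = f
solving from the highest basis element down gives g = -3 + (109/65)cos x - (313/65)sin x
check: H g = -(304/65)cos x - (272/65)sin x
so H g − (-1)·g = -3 - 3cos x - 9sin x = f ✓


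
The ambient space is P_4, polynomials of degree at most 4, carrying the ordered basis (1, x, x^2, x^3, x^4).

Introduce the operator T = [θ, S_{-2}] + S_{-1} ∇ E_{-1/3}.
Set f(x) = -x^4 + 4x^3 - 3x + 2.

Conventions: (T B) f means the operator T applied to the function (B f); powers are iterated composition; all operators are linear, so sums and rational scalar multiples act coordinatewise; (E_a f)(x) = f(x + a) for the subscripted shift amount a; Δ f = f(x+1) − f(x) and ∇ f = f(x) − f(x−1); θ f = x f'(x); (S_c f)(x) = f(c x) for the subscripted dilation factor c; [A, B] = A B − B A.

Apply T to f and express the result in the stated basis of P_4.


the result is g(x) = 4x^3 + 22x^2 + (88/3)x + 256/27

S_{-2} f = -16x^4 - 32x^3 + 6x + 2
θ S_{-2} f = -64x^4 - 96x^3 + 6x
θ f = -4x^4 + 12x^3 - 3x
S_{-2} θ f = -64x^4 - 96x^3 + 6x
[θ, S_{-2}] f = 0
E_{-1/3} f = -x^4 + (16/3)x^3 - (14/3)x^2 - (41/27)x + 230/81
∇ E_{-1/3} f = -4x^3 + 22x^2 - (88/3)x + 256/27
S_{-1} ∇ E_{-1/3} f = 4x^3 + 22x^2 + (88/3)x + 256/27
([θ, S_{-2}] + S_{-1} ∇ E_{-1/3}) f = 4x^3 + 22x^2 + (88/3)x + 256/27


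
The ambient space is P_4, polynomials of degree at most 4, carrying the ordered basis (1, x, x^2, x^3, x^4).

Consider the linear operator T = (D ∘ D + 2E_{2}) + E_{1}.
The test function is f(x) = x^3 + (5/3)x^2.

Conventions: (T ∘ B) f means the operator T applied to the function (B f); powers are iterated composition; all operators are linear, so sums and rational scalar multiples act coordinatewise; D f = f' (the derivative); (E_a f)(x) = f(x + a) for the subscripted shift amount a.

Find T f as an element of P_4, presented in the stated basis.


the result is g(x) = 3x^3 + 20x^2 + (149/3)x + 106/3

D f = 3x^2 + (10/3)x
D D f = 6x + 10/3
E_{2} f = x^3 + (23/3)x^2 + (56/3)x + 44/3
(2E_{2}) f = 2x^3 + (46/3)x^2 + (112/3)x + 88/3
(D ∘ D + 2E_{2}) f = 2x^3 + (46/3)x^2 + (130/3)x + 98/3
E_{1} f = x^3 + (14/3)x^2 + (19/3)x + 8/3
((D ∘ D + 2E_{2}) + E_{1}) f = 3x^3 + 20x^2 + (149/3)x + 106/3


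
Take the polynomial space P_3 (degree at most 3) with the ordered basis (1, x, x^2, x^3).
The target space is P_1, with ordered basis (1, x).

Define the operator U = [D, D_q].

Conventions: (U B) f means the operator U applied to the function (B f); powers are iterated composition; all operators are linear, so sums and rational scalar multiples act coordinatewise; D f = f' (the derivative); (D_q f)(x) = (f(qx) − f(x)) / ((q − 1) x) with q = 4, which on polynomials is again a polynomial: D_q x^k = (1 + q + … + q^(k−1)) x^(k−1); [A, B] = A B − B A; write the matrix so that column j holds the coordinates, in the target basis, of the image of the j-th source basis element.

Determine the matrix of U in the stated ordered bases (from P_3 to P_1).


image of 1: 0
image of x: 0
image of x^2: 3
image of x^3: 27x
each image's coordinates form column j of the matrix

the matrix is [[0, 0, 3, 0]; [0, 0, 0, 27]] (rows listed top to bottom)


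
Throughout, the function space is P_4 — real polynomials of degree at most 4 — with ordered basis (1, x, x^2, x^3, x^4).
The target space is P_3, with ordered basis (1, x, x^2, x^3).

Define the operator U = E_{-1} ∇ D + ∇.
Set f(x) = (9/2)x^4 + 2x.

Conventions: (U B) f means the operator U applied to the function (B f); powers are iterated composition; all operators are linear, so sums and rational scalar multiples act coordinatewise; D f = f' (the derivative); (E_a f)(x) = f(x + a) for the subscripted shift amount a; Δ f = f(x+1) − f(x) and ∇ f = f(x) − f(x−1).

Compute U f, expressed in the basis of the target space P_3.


g(x) = 18x^3 + 27x^2 - 144x + 247/2

D f = 18x^3 + 2
∇ D f = 54x^2 - 54x + 18
E_{-1} ∇ D f = 54x^2 - 162x + 126
∇ f = 18x^3 - 27x^2 + 18x - 5/2
(E_{-1} ∇ D + ∇) f = 18x^3 + 27x^2 - 144x + 247/2


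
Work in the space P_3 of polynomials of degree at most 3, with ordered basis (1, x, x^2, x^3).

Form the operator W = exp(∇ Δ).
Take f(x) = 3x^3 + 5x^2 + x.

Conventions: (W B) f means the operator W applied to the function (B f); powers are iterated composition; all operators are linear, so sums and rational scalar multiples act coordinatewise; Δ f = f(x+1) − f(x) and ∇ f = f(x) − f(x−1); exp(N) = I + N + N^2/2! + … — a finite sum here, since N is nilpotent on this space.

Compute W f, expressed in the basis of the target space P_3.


order-1 term: 18x + 10
the series for exp(∇ Δ) f terminates at order 1
exp(∇ Δ) f = 3x^3 + 5x^2 + 19x + 10

the result is g(x) = 3x^3 + 5x^2 + 19x + 10


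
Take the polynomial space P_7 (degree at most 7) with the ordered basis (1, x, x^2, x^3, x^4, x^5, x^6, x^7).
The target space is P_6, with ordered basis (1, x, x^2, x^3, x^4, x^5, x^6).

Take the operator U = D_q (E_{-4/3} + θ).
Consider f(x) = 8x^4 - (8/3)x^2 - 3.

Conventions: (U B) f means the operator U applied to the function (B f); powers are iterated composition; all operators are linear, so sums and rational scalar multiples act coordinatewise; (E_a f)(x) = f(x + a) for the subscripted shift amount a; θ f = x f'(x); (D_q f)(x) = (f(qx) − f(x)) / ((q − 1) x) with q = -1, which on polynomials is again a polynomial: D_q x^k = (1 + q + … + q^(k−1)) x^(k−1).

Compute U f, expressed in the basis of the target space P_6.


the image equals g(x) = -(128/3)x^2 - 1856/27

E_{-4/3} f = 8x^4 - (128/3)x^3 + (248/3)x^2 - (1856/27)x + 1421/81
θ f = 32x^4 - (16/3)x^2
(E_{-4/3} + θ) f = 40x^4 - (128/3)x^3 + (232/3)x^2 - (1856/27)x + 1421/81
D_q (E_{-4/3} + θ) f = -(128/3)x^2 - 1856/27
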